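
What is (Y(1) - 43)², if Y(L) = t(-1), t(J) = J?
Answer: 1936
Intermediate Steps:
Y(L) = -1
(Y(1) - 43)² = (-1 - 43)² = (-44)² = 1936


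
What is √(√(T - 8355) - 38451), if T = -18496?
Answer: √(-38451 + I*√26851) ≈ 0.4178 + 196.09*I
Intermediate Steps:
√(√(T - 8355) - 38451) = √(√(-18496 - 8355) - 38451) = √(√(-26851) - 38451) = √(I*√26851 - 38451) = √(-38451 + I*√26851)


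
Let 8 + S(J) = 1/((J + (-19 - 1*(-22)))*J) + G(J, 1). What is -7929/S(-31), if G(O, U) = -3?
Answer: 6882372/9547 ≈ 720.89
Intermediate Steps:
S(J) = -11 + 1/(J*(3 + J)) (S(J) = -8 + (1/((J + (-19 - 1*(-22)))*J) - 3) = -8 + (1/((J + (-19 + 22))*J) - 3) = -8 + (1/((J + 3)*J) - 3) = -8 + (1/((3 + J)*J) - 3) = -8 + (1/(J*(3 + J)) - 3) = -8 + (-3 + 1/(J*(3 + J))) = -11 + 1/(J*(3 + J)))
-7929/S(-31) = -7929*(-31*(3 - 31)/(1 - 33*(-31) - 11*(-31)²)) = -7929*868/(1 + 1023 - 11*961) = -7929*868/(1 + 1023 - 10571) = -7929/((-1/31*(-1/28)*(-9547))) = -7929/(-9547/868) = -7929*(-868/9547) = 6882372/9547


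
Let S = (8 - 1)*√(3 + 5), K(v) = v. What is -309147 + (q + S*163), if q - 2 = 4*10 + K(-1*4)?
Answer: -309109 + 2282*√2 ≈ -3.0588e+5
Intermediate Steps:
q = 38 (q = 2 + (4*10 - 1*4) = 2 + (40 - 4) = 2 + 36 = 38)
S = 14*√2 (S = 7*√8 = 7*(2*√2) = 14*√2 ≈ 19.799)
-309147 + (q + S*163) = -309147 + (38 + (14*√2)*163) = -309147 + (38 + 2282*√2) = -309109 + 2282*√2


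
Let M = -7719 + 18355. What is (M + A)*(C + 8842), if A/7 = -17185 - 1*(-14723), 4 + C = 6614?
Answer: -101952296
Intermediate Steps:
C = 6610 (C = -4 + 6614 = 6610)
M = 10636
A = -17234 (A = 7*(-17185 - 1*(-14723)) = 7*(-17185 + 14723) = 7*(-2462) = -17234)
(M + A)*(C + 8842) = (10636 - 17234)*(6610 + 8842) = -6598*15452 = -101952296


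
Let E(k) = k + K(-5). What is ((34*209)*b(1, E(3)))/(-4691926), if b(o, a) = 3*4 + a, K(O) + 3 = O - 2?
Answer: -17765/2345963 ≈ -0.0075726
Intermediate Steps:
K(O) = -5 + O (K(O) = -3 + (O - 2) = -3 + (-2 + O) = -5 + O)
E(k) = -10 + k (E(k) = k + (-5 - 5) = k - 10 = -10 + k)
b(o, a) = 12 + a
((34*209)*b(1, E(3)))/(-4691926) = ((34*209)*(12 + (-10 + 3)))/(-4691926) = (7106*(12 - 7))*(-1/4691926) = (7106*5)*(-1/4691926) = 35530*(-1/4691926) = -17765/2345963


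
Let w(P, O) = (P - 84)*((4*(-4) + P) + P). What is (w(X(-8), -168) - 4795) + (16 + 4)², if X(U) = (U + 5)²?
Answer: -4545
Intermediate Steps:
X(U) = (5 + U)²
w(P, O) = (-84 + P)*(-16 + 2*P) (w(P, O) = (-84 + P)*((-16 + P) + P) = (-84 + P)*(-16 + 2*P))
(w(X(-8), -168) - 4795) + (16 + 4)² = ((1344 - 184*(5 - 8)² + 2*((5 - 8)²)²) - 4795) + (16 + 4)² = ((1344 - 184*(-3)² + 2*((-3)²)²) - 4795) + 20² = ((1344 - 184*9 + 2*9²) - 4795) + 400 = ((1344 - 1656 + 2*81) - 4795) + 400 = ((1344 - 1656 + 162) - 4795) + 400 = (-150 - 4795) + 400 = -4945 + 400 = -4545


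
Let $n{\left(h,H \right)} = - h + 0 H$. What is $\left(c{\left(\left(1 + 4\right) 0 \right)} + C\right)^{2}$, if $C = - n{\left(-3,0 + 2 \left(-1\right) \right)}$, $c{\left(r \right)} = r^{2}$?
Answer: $9$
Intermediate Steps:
$n{\left(h,H \right)} = - h$ ($n{\left(h,H \right)} = - h + 0 = - h$)
$C = -3$ ($C = - \left(-1\right) \left(-3\right) = \left(-1\right) 3 = -3$)
$\left(c{\left(\left(1 + 4\right) 0 \right)} + C\right)^{2} = \left(\left(\left(1 + 4\right) 0\right)^{2} - 3\right)^{2} = \left(\left(5 \cdot 0\right)^{2} - 3\right)^{2} = \left(0^{2} - 3\right)^{2} = \left(0 - 3\right)^{2} = \left(-3\right)^{2} = 9$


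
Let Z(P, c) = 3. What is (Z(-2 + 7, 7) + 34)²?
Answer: 1369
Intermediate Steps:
(Z(-2 + 7, 7) + 34)² = (3 + 34)² = 37² = 1369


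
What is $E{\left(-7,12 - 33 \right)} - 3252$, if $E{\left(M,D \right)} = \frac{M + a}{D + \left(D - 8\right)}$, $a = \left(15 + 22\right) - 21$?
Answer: $- \frac{162609}{50} \approx -3252.2$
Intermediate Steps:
$a = 16$ ($a = 37 - 21 = 16$)
$E{\left(M,D \right)} = \frac{16 + M}{-8 + 2 D}$ ($E{\left(M,D \right)} = \frac{M + 16}{D + \left(D - 8\right)} = \frac{16 + M}{D + \left(-8 + D\right)} = \frac{16 + M}{-8 + 2 D}$)
$E{\left(-7,12 - 33 \right)} - 3252 = \frac{16 - 7}{2 \left(-4 + \left(12 - 33\right)\right)} - 3252 = \frac{1}{2} \frac{1}{-4 + \left(12 - 33\right)} 9 - 3252 = \frac{1}{2} \frac{1}{-4 - 21} \cdot 9 - 3252 = \frac{1}{2} \frac{1}{-25} \cdot 9 - 3252 = \frac{1}{2} \left(- \frac{1}{25}\right) 9 - 3252 = - \frac{9}{50} - 3252 = - \frac{162609}{50}$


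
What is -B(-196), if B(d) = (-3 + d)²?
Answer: -39601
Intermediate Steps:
-B(-196) = -(-3 - 196)² = -1*(-199)² = -1*39601 = -39601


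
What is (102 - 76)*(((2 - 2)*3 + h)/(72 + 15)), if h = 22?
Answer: 572/87 ≈ 6.5747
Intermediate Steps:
(102 - 76)*(((2 - 2)*3 + h)/(72 + 15)) = (102 - 76)*(((2 - 2)*3 + 22)/(72 + 15)) = 26*((0*3 + 22)/87) = 26*((0 + 22)*(1/87)) = 26*(22*(1/87)) = 26*(22/87) = 572/87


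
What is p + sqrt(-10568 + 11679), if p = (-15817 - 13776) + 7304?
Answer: -22289 + sqrt(1111) ≈ -22256.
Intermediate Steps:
p = -22289 (p = -29593 + 7304 = -22289)
p + sqrt(-10568 + 11679) = -22289 + sqrt(-10568 + 11679) = -22289 + sqrt(1111)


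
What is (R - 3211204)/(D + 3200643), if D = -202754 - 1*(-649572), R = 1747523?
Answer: -1463681/3647461 ≈ -0.40129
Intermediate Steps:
D = 446818 (D = -202754 + 649572 = 446818)
(R - 3211204)/(D + 3200643) = (1747523 - 3211204)/(446818 + 3200643) = -1463681/3647461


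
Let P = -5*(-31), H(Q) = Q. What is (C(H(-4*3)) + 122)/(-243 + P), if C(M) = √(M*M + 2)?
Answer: -61/44 - √146/88 ≈ -1.5237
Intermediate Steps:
C(M) = √(2 + M²) (C(M) = √(M² + 2) = √(2 + M²))
P = 155
(C(H(-4*3)) + 122)/(-243 + P) = (√(2 + (-4*3)²) + 122)/(-243 + 155) = (√(2 + (-12)²) + 122)/(-88) = -(√(2 + 144) + 122)/88 = -(√146 + 122)/88 = -(122 + √146)/88 = -61/44 - √146/88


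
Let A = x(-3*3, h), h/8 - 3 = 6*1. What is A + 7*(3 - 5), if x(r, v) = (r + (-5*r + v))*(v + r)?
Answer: 6790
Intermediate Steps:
h = 72 (h = 24 + 8*(6*1) = 24 + 8*6 = 24 + 48 = 72)
x(r, v) = (r + v)*(v - 4*r) (x(r, v) = (r + (v - 5*r))*(r + v) = (v - 4*r)*(r + v) = (r + v)*(v - 4*r))
A = 6804 (A = 72² - 4*(-3*3)² - 3*(-3*3)*72 = 5184 - 4*(-9)² - 3*(-9)*72 = 5184 - 4*81 + 1944 = 5184 - 324 + 1944 = 6804)
A + 7*(3 - 5) = 6804 + 7*(3 - 5) = 6804 + 7*(-2) = 6804 - 14 = 6790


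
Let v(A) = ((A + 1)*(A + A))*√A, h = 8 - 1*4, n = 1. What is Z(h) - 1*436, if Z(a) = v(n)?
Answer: -432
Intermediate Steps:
h = 4 (h = 8 - 4 = 4)
v(A) = 2*A^(3/2)*(1 + A) (v(A) = ((1 + A)*(2*A))*√A = (2*A*(1 + A))*√A = 2*A^(3/2)*(1 + A))
Z(a) = 4 (Z(a) = 2*1^(3/2)*(1 + 1) = 2*1*2 = 4)
Z(h) - 1*436 = 4 - 1*436 = 4 - 436 = -432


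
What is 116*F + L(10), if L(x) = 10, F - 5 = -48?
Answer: -4978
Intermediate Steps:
F = -43 (F = 5 - 48 = -43)
116*F + L(10) = 116*(-43) + 10 = -4988 + 10 = -4978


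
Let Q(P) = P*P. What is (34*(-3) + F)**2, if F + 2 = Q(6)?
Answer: 4624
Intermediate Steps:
Q(P) = P**2
F = 34 (F = -2 + 6**2 = -2 + 36 = 34)
(34*(-3) + F)**2 = (34*(-3) + 34)**2 = (-102 + 34)**2 = (-68)**2 = 4624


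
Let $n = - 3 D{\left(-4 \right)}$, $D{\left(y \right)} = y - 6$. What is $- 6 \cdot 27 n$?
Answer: $-4860$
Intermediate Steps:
$D{\left(y \right)} = -6 + y$ ($D{\left(y \right)} = y - 6 = -6 + y$)
$n = 30$ ($n = - 3 \left(-6 - 4\right) = \left(-3\right) \left(-10\right) = 30$)
$- 6 \cdot 27 n = - 6 \cdot 27 \cdot 30 = \left(-1\right) 162 \cdot 30 = \left(-162\right) 30 = -4860$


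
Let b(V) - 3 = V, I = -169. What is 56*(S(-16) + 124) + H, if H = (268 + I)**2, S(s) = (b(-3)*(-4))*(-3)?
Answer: 16745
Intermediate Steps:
b(V) = 3 + V
S(s) = 0 (S(s) = ((3 - 3)*(-4))*(-3) = (0*(-4))*(-3) = 0*(-3) = 0)
H = 9801 (H = (268 - 169)**2 = 99**2 = 9801)
56*(S(-16) + 124) + H = 56*(0 + 124) + 9801 = 56*124 + 9801 = 6944 + 9801 = 16745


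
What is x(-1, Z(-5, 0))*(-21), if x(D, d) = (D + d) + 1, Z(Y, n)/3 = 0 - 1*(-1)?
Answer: -63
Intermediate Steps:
Z(Y, n) = 3 (Z(Y, n) = 3*(0 - 1*(-1)) = 3*(0 + 1) = 3*1 = 3)
x(D, d) = 1 + D + d
x(-1, Z(-5, 0))*(-21) = (1 - 1 + 3)*(-21) = 3*(-21) = -63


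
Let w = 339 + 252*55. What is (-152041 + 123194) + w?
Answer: -14648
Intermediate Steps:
w = 14199 (w = 339 + 13860 = 14199)
(-152041 + 123194) + w = (-152041 + 123194) + 14199 = -28847 + 14199 = -14648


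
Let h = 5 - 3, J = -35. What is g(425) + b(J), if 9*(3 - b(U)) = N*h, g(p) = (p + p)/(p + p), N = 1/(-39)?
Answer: 1406/351 ≈ 4.0057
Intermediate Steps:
h = 2
N = -1/39 ≈ -0.025641
g(p) = 1 (g(p) = (2*p)/((2*p)) = (2*p)*(1/(2*p)) = 1)
b(U) = 1055/351 (b(U) = 3 - (-1)*2/351 = 3 - ⅑*(-2/39) = 3 + 2/351 = 1055/351)
g(425) + b(J) = 1 + 1055/351 = 1406/351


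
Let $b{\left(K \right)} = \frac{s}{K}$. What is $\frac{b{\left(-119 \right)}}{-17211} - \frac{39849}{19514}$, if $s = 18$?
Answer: $- \frac{27204914763}{13322266342} \approx -2.0421$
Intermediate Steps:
$b{\left(K \right)} = \frac{18}{K}$
$\frac{b{\left(-119 \right)}}{-17211} - \frac{39849}{19514} = \frac{18 \frac{1}{-119}}{-17211} - \frac{39849}{19514} = 18 \left(- \frac{1}{119}\right) \left(- \frac{1}{17211}\right) - \frac{39849}{19514} = \left(- \frac{18}{119}\right) \left(- \frac{1}{17211}\right) - \frac{39849}{19514} = \frac{6}{682703} - \frac{39849}{19514} = - \frac{27204914763}{13322266342}$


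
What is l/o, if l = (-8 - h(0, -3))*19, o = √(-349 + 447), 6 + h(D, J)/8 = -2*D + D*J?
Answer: 380*√2/7 ≈ 76.772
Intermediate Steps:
h(D, J) = -48 - 16*D + 8*D*J (h(D, J) = -48 + 8*(-2*D + D*J) = -48 + (-16*D + 8*D*J) = -48 - 16*D + 8*D*J)
o = 7*√2 (o = √98 = 7*√2 ≈ 9.8995)
l = 760 (l = (-8 - (-48 - 16*0 + 8*0*(-3)))*19 = (-8 - (-48 + 0 + 0))*19 = (-8 - 1*(-48))*19 = (-8 + 48)*19 = 40*19 = 760)
l/o = 760/((7*√2)) = 760*(√2/14) = 380*√2/7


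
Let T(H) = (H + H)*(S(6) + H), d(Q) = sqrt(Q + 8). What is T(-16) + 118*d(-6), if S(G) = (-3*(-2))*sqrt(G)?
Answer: 512 - 192*sqrt(6) + 118*sqrt(2) ≈ 208.58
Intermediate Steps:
S(G) = 6*sqrt(G)
d(Q) = sqrt(8 + Q)
T(H) = 2*H*(H + 6*sqrt(6)) (T(H) = (H + H)*(6*sqrt(6) + H) = (2*H)*(H + 6*sqrt(6)) = 2*H*(H + 6*sqrt(6)))
T(-16) + 118*d(-6) = 2*(-16)*(-16 + 6*sqrt(6)) + 118*sqrt(8 - 6) = (512 - 192*sqrt(6)) + 118*sqrt(2) = 512 - 192*sqrt(6) + 118*sqrt(2)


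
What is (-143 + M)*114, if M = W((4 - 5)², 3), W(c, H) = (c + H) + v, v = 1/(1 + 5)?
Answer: -15827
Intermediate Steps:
v = ⅙ (v = 1/6 = ⅙ ≈ 0.16667)
W(c, H) = ⅙ + H + c (W(c, H) = (c + H) + ⅙ = (H + c) + ⅙ = ⅙ + H + c)
M = 25/6 (M = ⅙ + 3 + (4 - 5)² = ⅙ + 3 + (-1)² = ⅙ + 3 + 1 = 25/6 ≈ 4.1667)
(-143 + M)*114 = (-143 + 25/6)*114 = -833/6*114 = -15827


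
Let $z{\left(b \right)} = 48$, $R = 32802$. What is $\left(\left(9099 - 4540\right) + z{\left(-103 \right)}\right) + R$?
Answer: $37409$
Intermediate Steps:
$\left(\left(9099 - 4540\right) + z{\left(-103 \right)}\right) + R = \left(\left(9099 - 4540\right) + 48\right) + 32802 = \left(4559 + 48\right) + 32802 = 4607 + 32802 = 37409$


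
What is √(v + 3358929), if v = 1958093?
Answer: 17*√18398 ≈ 2305.9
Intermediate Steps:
√(v + 3358929) = √(1958093 + 3358929) = √5317022 = 17*√18398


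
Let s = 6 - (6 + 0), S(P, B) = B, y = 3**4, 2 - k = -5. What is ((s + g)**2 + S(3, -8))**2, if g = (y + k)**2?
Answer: 3596344288542784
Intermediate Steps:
k = 7 (k = 2 - 1*(-5) = 2 + 5 = 7)
y = 81
g = 7744 (g = (81 + 7)**2 = 88**2 = 7744)
s = 0 (s = 6 - 1*6 = 6 - 6 = 0)
((s + g)**2 + S(3, -8))**2 = ((0 + 7744)**2 - 8)**2 = (7744**2 - 8)**2 = (59969536 - 8)**2 = 59969528**2 = 3596344288542784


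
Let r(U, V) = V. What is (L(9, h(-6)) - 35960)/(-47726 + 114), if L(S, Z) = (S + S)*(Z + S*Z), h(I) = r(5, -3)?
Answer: 9125/11903 ≈ 0.76661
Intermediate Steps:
h(I) = -3
L(S, Z) = 2*S*(Z + S*Z) (L(S, Z) = (2*S)*(Z + S*Z) = 2*S*(Z + S*Z))
(L(9, h(-6)) - 35960)/(-47726 + 114) = (2*9*(-3)*(1 + 9) - 35960)/(-47726 + 114) = (2*9*(-3)*10 - 35960)/(-47612) = (-540 - 35960)*(-1/47612) = -36500*(-1/47612) = 9125/11903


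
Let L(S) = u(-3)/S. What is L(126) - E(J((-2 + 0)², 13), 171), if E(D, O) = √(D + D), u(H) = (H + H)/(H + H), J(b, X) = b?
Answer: 1/126 - 2*√2 ≈ -2.8205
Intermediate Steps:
u(H) = 1 (u(H) = (2*H)/((2*H)) = (2*H)*(1/(2*H)) = 1)
E(D, O) = √2*√D (E(D, O) = √(2*D) = √2*√D)
L(S) = 1/S
L(126) - E(J((-2 + 0)², 13), 171) = 1/126 - √2*√((-2 + 0)²) = 1/126 - √2*√((-2)²) = 1/126 - √2*√4 = 1/126 - √2*2 = 1/126 - 2*√2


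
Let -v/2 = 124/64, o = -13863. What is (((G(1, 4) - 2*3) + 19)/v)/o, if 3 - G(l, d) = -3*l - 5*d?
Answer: 104/143251 ≈ 0.00072600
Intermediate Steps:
G(l, d) = 3 + 3*l + 5*d (G(l, d) = 3 - (-3*l - 5*d) = 3 - (-5*d - 3*l) = 3 + (3*l + 5*d) = 3 + 3*l + 5*d)
v = -31/8 (v = -248/64 = -2*31/16 = -31/8 ≈ -3.8750)
(((G(1, 4) - 2*3) + 19)/v)/o = ((((3 + 3*1 + 5*4) - 2*3) + 19)/(-31/8))/(-13863) = -8*(((3 + 3 + 20) - 6) + 19)/31*(-1/13863) = -8*((26 - 6) + 19)/31*(-1/13863) = -8*(20 + 19)/31*(-1/13863) = -8/31*39*(-1/13863) = -312/31*(-1/13863) = 104/143251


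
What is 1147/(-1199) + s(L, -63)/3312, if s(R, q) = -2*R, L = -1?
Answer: -1898233/1985544 ≈ -0.95603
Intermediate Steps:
1147/(-1199) + s(L, -63)/3312 = 1147/(-1199) - 2*(-1)/3312 = 1147*(-1/1199) + 2*(1/3312) = -1147/1199 + 1/1656 = -1898233/1985544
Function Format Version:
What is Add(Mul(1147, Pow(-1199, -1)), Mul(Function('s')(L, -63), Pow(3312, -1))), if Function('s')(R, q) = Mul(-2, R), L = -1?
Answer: Rational(-1898233, 1985544) ≈ -0.95603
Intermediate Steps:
Add(Mul(1147, Pow(-1199, -1)), Mul(Function('s')(L, -63), Pow(3312, -1))) = Add(Mul(1147, Pow(-1199, -1)), Mul(Mul(-2, -1), Pow(3312, -1))) = Add(Mul(1147, Rational(-1, 1199)), Mul(2, Rational(1, 3312))) = Add(Rational(-1147, 1199), Rational(1, 1656)) = Rational(-1898233, 1985544)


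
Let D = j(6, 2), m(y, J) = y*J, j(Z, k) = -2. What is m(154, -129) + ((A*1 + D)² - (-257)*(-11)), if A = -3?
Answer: -22668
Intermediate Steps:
m(y, J) = J*y
D = -2
m(154, -129) + ((A*1 + D)² - (-257)*(-11)) = -129*154 + ((-3*1 - 2)² - (-257)*(-11)) = -19866 + ((-3 - 2)² - 1*2827) = -19866 + ((-5)² - 2827) = -19866 + (25 - 2827) = -19866 - 2802 = -22668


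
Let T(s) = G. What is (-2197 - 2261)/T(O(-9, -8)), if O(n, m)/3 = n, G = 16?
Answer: -2229/8 ≈ -278.63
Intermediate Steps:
O(n, m) = 3*n
T(s) = 16
(-2197 - 2261)/T(O(-9, -8)) = (-2197 - 2261)/16 = -4458*1/16 = -2229/8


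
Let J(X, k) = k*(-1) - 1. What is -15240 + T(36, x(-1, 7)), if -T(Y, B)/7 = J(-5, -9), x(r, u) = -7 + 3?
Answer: -15296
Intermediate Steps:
x(r, u) = -4
J(X, k) = -1 - k (J(X, k) = -k - 1 = -1 - k)
T(Y, B) = -56 (T(Y, B) = -7*(-1 - 1*(-9)) = -7*(-1 + 9) = -7*8 = -56)
-15240 + T(36, x(-1, 7)) = -15240 - 56 = -15296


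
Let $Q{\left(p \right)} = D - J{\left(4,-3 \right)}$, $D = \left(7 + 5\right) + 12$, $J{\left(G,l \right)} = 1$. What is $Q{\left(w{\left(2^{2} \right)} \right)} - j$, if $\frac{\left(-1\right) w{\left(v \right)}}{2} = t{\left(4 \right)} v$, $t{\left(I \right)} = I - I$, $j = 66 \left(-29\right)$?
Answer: $1937$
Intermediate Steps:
$j = -1914$
$t{\left(I \right)} = 0$
$w{\left(v \right)} = 0$ ($w{\left(v \right)} = - 2 \cdot 0 v = \left(-2\right) 0 = 0$)
$D = 24$ ($D = 12 + 12 = 24$)
$Q{\left(p \right)} = 23$ ($Q{\left(p \right)} = 24 - 1 = 23$)
$Q{\left(w{\left(2^{2} \right)} \right)} - j = 23 - -1914 = 23 + 1914 = 1937$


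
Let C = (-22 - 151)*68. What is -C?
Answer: 11764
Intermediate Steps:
C = -11764 (C = -173*68 = -11764)
-C = -1*(-11764) = 11764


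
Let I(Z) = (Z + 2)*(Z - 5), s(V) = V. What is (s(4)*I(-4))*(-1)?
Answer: -72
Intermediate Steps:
I(Z) = (-5 + Z)*(2 + Z) (I(Z) = (2 + Z)*(-5 + Z) = (-5 + Z)*(2 + Z))
(s(4)*I(-4))*(-1) = (4*(-10 + (-4)**2 - 3*(-4)))*(-1) = (4*(-10 + 16 + 12))*(-1) = (4*18)*(-1) = 72*(-1) = -72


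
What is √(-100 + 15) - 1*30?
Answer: -30 + I*√85 ≈ -30.0 + 9.2195*I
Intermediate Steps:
√(-100 + 15) - 1*30 = √(-85) - 30 = I*√85 - 30 = -30 + I*√85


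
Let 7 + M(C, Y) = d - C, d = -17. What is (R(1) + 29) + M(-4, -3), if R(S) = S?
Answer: 10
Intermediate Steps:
M(C, Y) = -24 - C (M(C, Y) = -7 + (-17 - C) = -24 - C)
(R(1) + 29) + M(-4, -3) = (1 + 29) + (-24 - 1*(-4)) = 30 + (-24 + 4) = 30 - 20 = 10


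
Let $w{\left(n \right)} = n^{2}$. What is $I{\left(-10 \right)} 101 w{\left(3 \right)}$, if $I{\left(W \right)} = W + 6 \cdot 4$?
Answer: $12726$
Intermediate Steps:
$I{\left(W \right)} = 24 + W$ ($I{\left(W \right)} = W + 24 = 24 + W$)
$I{\left(-10 \right)} 101 w{\left(3 \right)} = \left(24 - 10\right) 101 \cdot 3^{2} = 14 \cdot 101 \cdot 9 = 1414 \cdot 9 = 12726$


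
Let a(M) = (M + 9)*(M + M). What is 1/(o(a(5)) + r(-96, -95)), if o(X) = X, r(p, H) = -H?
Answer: 1/235 ≈ 0.0042553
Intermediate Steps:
a(M) = 2*M*(9 + M) (a(M) = (9 + M)*(2*M) = 2*M*(9 + M))
1/(o(a(5)) + r(-96, -95)) = 1/(2*5*(9 + 5) - 1*(-95)) = 1/(2*5*14 + 95) = 1/(140 + 95) = 1/235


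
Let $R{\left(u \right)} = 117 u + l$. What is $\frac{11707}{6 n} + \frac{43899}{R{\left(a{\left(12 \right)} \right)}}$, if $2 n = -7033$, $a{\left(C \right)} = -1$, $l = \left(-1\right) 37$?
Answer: $- \frac{928027879}{3249246} \approx -285.61$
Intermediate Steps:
$l = -37$
$n = - \frac{7033}{2}$ ($n = \frac{1}{2} \left(-7033\right) = - \frac{7033}{2} \approx -3516.5$)
$R{\left(u \right)} = -37 + 117 u$ ($R{\left(u \right)} = 117 u - 37 = -37 + 117 u$)
$\frac{11707}{6 n} + \frac{43899}{R{\left(a{\left(12 \right)} \right)}} = \frac{11707}{6 \left(- \frac{7033}{2}\right)} + \frac{43899}{-37 + 117 \left(-1\right)} = \frac{11707}{-21099} + \frac{43899}{-37 - 117} = 11707 \left(- \frac{1}{21099}\right) + \frac{43899}{-154} = - \frac{11707}{21099} + 43899 \left(- \frac{1}{154}\right) = - \frac{11707}{21099} - \frac{43899}{154} = - \frac{928027879}{3249246}$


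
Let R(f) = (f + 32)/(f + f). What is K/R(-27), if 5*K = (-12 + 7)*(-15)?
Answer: -162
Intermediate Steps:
R(f) = (32 + f)/(2*f) (R(f) = (32 + f)/((2*f)) = (32 + f)*(1/(2*f)) = (32 + f)/(2*f))
K = 15 (K = ((-12 + 7)*(-15))/5 = (-5*(-15))/5 = (⅕)*75 = 15)
K/R(-27) = 15/(((½)*(32 - 27)/(-27))) = 15/(((½)*(-1/27)*5)) = 15/(-5/54) = 15*(-54/5) = -162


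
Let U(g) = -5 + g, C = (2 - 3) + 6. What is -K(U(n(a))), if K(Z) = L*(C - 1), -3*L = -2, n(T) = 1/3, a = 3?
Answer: -8/3 ≈ -2.6667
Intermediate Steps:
C = 5 (C = -1 + 6 = 5)
n(T) = ⅓ (n(T) = 1*(⅓) = ⅓)
L = ⅔ (L = -⅓*(-2) = ⅔ ≈ 0.66667)
K(Z) = 8/3 (K(Z) = 2*(5 - 1)/3 = (⅔)*4 = 8/3)
-K(U(n(a))) = -1*8/3 = -8/3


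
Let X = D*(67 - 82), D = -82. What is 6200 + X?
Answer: 7430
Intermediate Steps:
X = 1230 (X = -82*(67 - 82) = -82*(-15) = 1230)
6200 + X = 6200 + 1230 = 7430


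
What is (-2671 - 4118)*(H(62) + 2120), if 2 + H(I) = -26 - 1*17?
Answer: -14087175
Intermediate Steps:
H(I) = -45 (H(I) = -2 + (-26 - 1*17) = -2 + (-26 - 17) = -2 - 43 = -45)
(-2671 - 4118)*(H(62) + 2120) = (-2671 - 4118)*(-45 + 2120) = -6789*2075 = -14087175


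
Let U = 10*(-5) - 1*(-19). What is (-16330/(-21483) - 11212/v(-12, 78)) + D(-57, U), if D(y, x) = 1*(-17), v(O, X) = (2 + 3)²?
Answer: -249589421/537075 ≈ -464.72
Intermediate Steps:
v(O, X) = 25 (v(O, X) = 5² = 25)
U = -31 (U = -50 + 19 = -31)
D(y, x) = -17
(-16330/(-21483) - 11212/v(-12, 78)) + D(-57, U) = (-16330/(-21483) - 11212/25) - 17 = (-16330*(-1/21483) - 11212*1/25) - 17 = (16330/21483 - 11212/25) - 17 = -240459146/537075 - 17 = -249589421/537075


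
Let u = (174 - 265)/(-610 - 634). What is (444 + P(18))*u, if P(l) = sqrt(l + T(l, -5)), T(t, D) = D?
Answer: 10101/311 + 91*sqrt(13)/1244 ≈ 32.743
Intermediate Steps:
P(l) = sqrt(-5 + l) (P(l) = sqrt(l - 5) = sqrt(-5 + l))
u = 91/1244 (u = -91/(-1244) = -91*(-1/1244) = 91/1244 ≈ 0.073151)
(444 + P(18))*u = (444 + sqrt(-5 + 18))*(91/1244) = (444 + sqrt(13))*(91/1244) = 10101/311 + 91*sqrt(13)/1244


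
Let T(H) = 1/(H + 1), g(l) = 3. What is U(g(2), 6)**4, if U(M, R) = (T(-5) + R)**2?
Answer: 78310985281/65536 ≈ 1.1949e+6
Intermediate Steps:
T(H) = 1/(1 + H)
U(M, R) = (-1/4 + R)**2 (U(M, R) = (1/(1 - 5) + R)**2 = (1/(-4) + R)**2 = (-1/4 + R)**2)
U(g(2), 6)**4 = ((-1 + 4*6)**2/16)**4 = ((-1 + 24)**2/16)**4 = ((1/16)*23**2)**4 = ((1/16)*529)**4 = (529/16)**4 = 78310985281/65536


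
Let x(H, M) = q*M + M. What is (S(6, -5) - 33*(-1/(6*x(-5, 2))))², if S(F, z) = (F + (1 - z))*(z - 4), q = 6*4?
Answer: 116402521/10000 ≈ 11640.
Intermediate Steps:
q = 24
x(H, M) = 25*M (x(H, M) = 24*M + M = 25*M)
S(F, z) = (-4 + z)*(1 + F - z) (S(F, z) = (1 + F - z)*(-4 + z) = (-4 + z)*(1 + F - z))
(S(6, -5) - 33*(-1/(6*x(-5, 2))))² = ((-4 - 1*(-5)² - 4*6 + 5*(-5) + 6*(-5)) - 33/((-150*2)))² = ((-4 - 1*25 - 24 - 25 - 30) - 33/((-6*50)))² = ((-4 - 25 - 24 - 25 - 30) - 33/(-300))² = (-108 - 33*(-1/300))² = (-108 + 11/100)² = (-10789/100)² = 116402521/10000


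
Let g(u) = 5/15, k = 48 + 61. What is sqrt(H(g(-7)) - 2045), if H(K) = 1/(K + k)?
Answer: I*sqrt(55002074)/164 ≈ 45.222*I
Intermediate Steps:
k = 109
g(u) = 1/3 (g(u) = 5*(1/15) = 1/3)
H(K) = 1/(109 + K) (H(K) = 1/(K + 109) = 1/(109 + K))
sqrt(H(g(-7)) - 2045) = sqrt(1/(109 + 1/3) - 2045) = sqrt(1/(328/3) - 2045) = sqrt(3/328 - 2045) = sqrt(-670757/328) = I*sqrt(55002074)/164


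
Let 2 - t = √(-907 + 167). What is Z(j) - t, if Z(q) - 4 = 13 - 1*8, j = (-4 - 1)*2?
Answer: 7 + 2*I*√185 ≈ 7.0 + 27.203*I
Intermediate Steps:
j = -10 (j = -5*2 = -10)
t = 2 - 2*I*√185 (t = 2 - √(-907 + 167) = 2 - √(-740) = 2 - 2*I*√185 ≈ 2.0 - 27.203*I)
Z(q) = 9 (Z(q) = 4 + (13 - 1*8) = 4 + (13 - 8) = 4 + 5 = 9)
Z(j) - t = 9 - (2 - 2*I*√185) = 9 + (-2 + 2*I*√185) = 7 + 2*I*√185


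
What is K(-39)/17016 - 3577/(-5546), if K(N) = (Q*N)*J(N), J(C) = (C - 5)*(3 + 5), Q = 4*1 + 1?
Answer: 18397653/3932114 ≈ 4.6788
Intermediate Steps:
Q = 5 (Q = 4 + 1 = 5)
J(C) = -40 + 8*C (J(C) = (-5 + C)*8 = -40 + 8*C)
K(N) = 5*N*(-40 + 8*N) (K(N) = (5*N)*(-40 + 8*N) = 5*N*(-40 + 8*N))
K(-39)/17016 - 3577/(-5546) = (40*(-39)*(-5 - 39))/17016 - 3577/(-5546) = (40*(-39)*(-44))*(1/17016) - 3577*(-1/5546) = 68640*(1/17016) + 3577/5546 = 2860/709 + 3577/5546 = 18397653/3932114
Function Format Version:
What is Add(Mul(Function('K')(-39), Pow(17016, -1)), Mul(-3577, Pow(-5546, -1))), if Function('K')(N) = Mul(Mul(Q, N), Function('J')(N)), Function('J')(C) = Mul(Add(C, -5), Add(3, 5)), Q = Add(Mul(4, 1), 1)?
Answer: Rational(18397653, 3932114) ≈ 4.6788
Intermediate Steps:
Q = 5 (Q = Add(4, 1) = 5)
Function('J')(C) = Add(-40, Mul(8, C)) (Function('J')(C) = Mul(Add(-5, C), 8) = Add(-40, Mul(8, C)))
Function('K')(N) = Mul(5, N, Add(-40, Mul(8, N))) (Function('K')(N) = Mul(Mul(5, N), Add(-40, Mul(8, N))) = Mul(5, N, Add(-40, Mul(8, N))))
Add(Mul(Function('K')(-39), Pow(17016, -1)), Mul(-3577, Pow(-5546, -1))) = Add(Mul(Mul(40, -39, Add(-5, -39)), Pow(17016, -1)), Mul(-3577, Pow(-5546, -1))) = Add(Mul(Mul(40, -39, -44), Rational(1, 17016)), Mul(-3577, Rational(-1, 5546))) = Add(Mul(68640, Rational(1, 17016)), Rational(3577, 5546)) = Add(Rational(2860, 709), Rational(3577, 5546)) = Rational(18397653, 3932114)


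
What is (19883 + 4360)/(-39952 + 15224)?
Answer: -24243/24728 ≈ -0.98039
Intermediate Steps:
(19883 + 4360)/(-39952 + 15224) = 24243/(-24728) = 24243*(-1/24728) = -24243/24728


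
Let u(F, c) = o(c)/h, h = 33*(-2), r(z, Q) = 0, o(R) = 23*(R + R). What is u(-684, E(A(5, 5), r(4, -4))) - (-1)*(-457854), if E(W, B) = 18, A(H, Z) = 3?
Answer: -5036532/11 ≈ -4.5787e+5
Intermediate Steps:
o(R) = 46*R (o(R) = 23*(2*R) = 46*R)
h = -66
u(F, c) = -23*c/33 (u(F, c) = (46*c)/(-66) = (46*c)*(-1/66) = -23*c/33)
u(-684, E(A(5, 5), r(4, -4))) - (-1)*(-457854) = -23/33*18 - (-1)*(-457854) = -138/11 - 1*457854 = -138/11 - 457854 = -5036532/11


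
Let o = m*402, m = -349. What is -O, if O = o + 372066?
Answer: -231768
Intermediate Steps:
o = -140298 (o = -349*402 = -140298)
O = 231768 (O = -140298 + 372066 = 231768)
-O = -1*231768 = -231768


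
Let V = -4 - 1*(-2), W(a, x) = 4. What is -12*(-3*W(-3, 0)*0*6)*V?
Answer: 0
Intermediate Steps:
V = -2 (V = -4 + 2 = -2)
-12*(-3*W(-3, 0)*0*6)*V = -12*(-3*4*0*6)*(-2) = -12*(-0*6)*(-2) = -12*(-3*0)*(-2) = -0*(-2) = -12*0 = 0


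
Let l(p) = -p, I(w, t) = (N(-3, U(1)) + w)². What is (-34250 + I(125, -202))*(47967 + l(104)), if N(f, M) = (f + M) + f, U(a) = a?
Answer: -950080550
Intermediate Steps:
N(f, M) = M + 2*f (N(f, M) = (M + f) + f = M + 2*f)
I(w, t) = (-5 + w)² (I(w, t) = ((1 + 2*(-3)) + w)² = ((1 - 6) + w)² = (-5 + w)²)
(-34250 + I(125, -202))*(47967 + l(104)) = (-34250 + (-5 + 125)²)*(47967 - 1*104) = (-34250 + 120²)*(47967 - 104) = (-34250 + 14400)*47863 = -19850*47863 = -950080550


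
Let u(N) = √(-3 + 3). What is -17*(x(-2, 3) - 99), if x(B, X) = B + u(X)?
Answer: 1717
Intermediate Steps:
u(N) = 0 (u(N) = √0 = 0)
x(B, X) = B (x(B, X) = B + 0 = B)
-17*(x(-2, 3) - 99) = -17*(-2 - 99) = -17*(-101) = 1717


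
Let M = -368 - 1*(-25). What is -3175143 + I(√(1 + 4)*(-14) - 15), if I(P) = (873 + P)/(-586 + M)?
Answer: -2949708705/929 + 14*√5/929 ≈ -3.1751e+6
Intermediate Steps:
M = -343 (M = -368 + 25 = -343)
I(P) = -873/929 - P/929 (I(P) = (873 + P)/(-586 - 343) = (873 + P)/(-929) = (873 + P)*(-1/929) = -873/929 - P/929)
-3175143 + I(√(1 + 4)*(-14) - 15) = -3175143 + (-873/929 - (√(1 + 4)*(-14) - 15)/929) = -3175143 + (-873/929 - (√5*(-14) - 15)/929) = -3175143 + (-873/929 - (-14*√5 - 15)/929) = -3175143 + (-873/929 - (-15 - 14*√5)/929) = -3175143 + (-873/929 + (15/929 + 14*√5/929)) = -3175143 + (-858/929 + 14*√5/929) = -2949708705/929 + 14*√5/929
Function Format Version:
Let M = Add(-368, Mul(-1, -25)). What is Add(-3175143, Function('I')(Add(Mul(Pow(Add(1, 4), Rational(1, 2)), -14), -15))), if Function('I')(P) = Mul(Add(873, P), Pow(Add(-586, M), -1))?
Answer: Add(Rational(-2949708705, 929), Mul(Rational(14, 929), Pow(5, Rational(1, 2)))) ≈ -3.1751e+6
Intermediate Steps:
M = -343 (M = Add(-368, 25) = -343)
Function('I')(P) = Add(Rational(-873, 929), Mul(Rational(-1, 929), P)) (Function('I')(P) = Mul(Add(873, P), Pow(Add(-586, -343), -1)) = Mul(Add(873, P), Pow(-929, -1)) = Mul(Add(873, P), Rational(-1, 929)) = Add(Rational(-873, 929), Mul(Rational(-1, 929), P)))
Add(-3175143, Function('I')(Add(Mul(Pow(Add(1, 4), Rational(1, 2)), -14), -15))) = Add(-3175143, Add(Rational(-873, 929), Mul(Rational(-1, 929), Add(Mul(Pow(Add(1, 4), Rational(1, 2)), -14), -15)))) = Add(-3175143, Add(Rational(-873, 929), Mul(Rational(-1, 929), Add(Mul(Pow(5, Rational(1, 2)), -14), -15)))) = Add(-3175143, Add(Rational(-873, 929), Mul(Rational(-1, 929), Add(Mul(-14, Pow(5, Rational(1, 2))), -15)))) = Add(-3175143, Add(Rational(-873, 929), Mul(Rational(-1, 929), Add(-15, Mul(-14, Pow(5, Rational(1, 2))))))) = Add(-3175143, Add(Rational(-873, 929), Add(Rational(15, 929), Mul(Rational(14, 929), Pow(5, Rational(1, 2)))))) = Add(-3175143, Add(Rational(-858, 929), Mul(Rational(14, 929), Pow(5, Rational(1, 2))))) = Add(Rational(-2949708705, 929), Mul(Rational(14, 929), Pow(5, Rational(1, 2))))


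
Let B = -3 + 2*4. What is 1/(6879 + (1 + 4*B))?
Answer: 1/6900 ≈ 0.00014493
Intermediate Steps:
B = 5 (B = -3 + 8 = 5)
1/(6879 + (1 + 4*B)) = 1/(6879 + (1 + 4*5)) = 1/(6879 + (1 + 20)) = 1/(6879 + 21) = 1/6900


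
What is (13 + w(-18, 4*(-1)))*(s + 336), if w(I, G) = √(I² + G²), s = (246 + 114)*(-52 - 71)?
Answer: -571272 - 87888*√85 ≈ -1.3816e+6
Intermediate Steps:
s = -44280 (s = 360*(-123) = -44280)
w(I, G) = √(G² + I²)
(13 + w(-18, 4*(-1)))*(s + 336) = (13 + √((4*(-1))² + (-18)²))*(-44280 + 336) = (13 + √((-4)² + 324))*(-43944) = (13 + √(16 + 324))*(-43944) = (13 + √340)*(-43944) = (13 + 2*√85)*(-43944) = -571272 - 87888*√85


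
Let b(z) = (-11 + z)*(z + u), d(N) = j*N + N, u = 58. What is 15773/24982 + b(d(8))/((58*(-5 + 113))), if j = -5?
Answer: 17718049/39121812 ≈ 0.45289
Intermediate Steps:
d(N) = -4*N (d(N) = -5*N + N = -4*N)
b(z) = (-11 + z)*(58 + z) (b(z) = (-11 + z)*(z + 58) = (-11 + z)*(58 + z))
15773/24982 + b(d(8))/((58*(-5 + 113))) = 15773/24982 + (-638 + (-4*8)² + 47*(-4*8))/((58*(-5 + 113))) = 15773*(1/24982) + (-638 + (-32)² + 47*(-32))/((58*108)) = 15773/24982 + (-638 + 1024 - 1504)/6264 = 15773/24982 - 1118*1/6264 = 15773/24982 - 559/3132 = 17718049/39121812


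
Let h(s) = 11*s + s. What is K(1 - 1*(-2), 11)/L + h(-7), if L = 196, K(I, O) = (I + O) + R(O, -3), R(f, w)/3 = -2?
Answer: -4114/49 ≈ -83.959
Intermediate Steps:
R(f, w) = -6 (R(f, w) = 3*(-2) = -6)
K(I, O) = -6 + I + O (K(I, O) = (I + O) - 6 = -6 + I + O)
h(s) = 12*s
K(1 - 1*(-2), 11)/L + h(-7) = (-6 + (1 - 1*(-2)) + 11)/196 + 12*(-7) = (-6 + (1 + 2) + 11)*(1/196) - 84 = (-6 + 3 + 11)*(1/196) - 84 = 8*(1/196) - 84 = 2/49 - 84 = -4114/49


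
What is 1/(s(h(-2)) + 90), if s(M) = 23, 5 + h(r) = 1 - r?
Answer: 1/113 ≈ 0.0088496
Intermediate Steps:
h(r) = -4 - r (h(r) = -5 + (1 - r) = -4 - r)
1/(s(h(-2)) + 90) = 1/(23 + 90) = 1/113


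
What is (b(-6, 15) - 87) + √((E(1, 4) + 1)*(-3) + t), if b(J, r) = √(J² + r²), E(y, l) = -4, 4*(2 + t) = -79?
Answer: -87 + 3*√29 + I*√51/2 ≈ -70.844 + 3.5707*I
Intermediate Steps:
t = -87/4 (t = -2 + (¼)*(-79) = -2 - 79/4 = -87/4 ≈ -21.750)
(b(-6, 15) - 87) + √((E(1, 4) + 1)*(-3) + t) = (√((-6)² + 15²) - 87) + √((-4 + 1)*(-3) - 87/4) = (√(36 + 225) - 87) + √(-3*(-3) - 87/4) = (√261 - 87) + √(9 - 87/4) = (3*√29 - 87) + √(-51/4) = (-87 + 3*√29) + I*√51/2 = -87 + 3*√29 + I*√51/2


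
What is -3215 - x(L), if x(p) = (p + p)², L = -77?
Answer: -26931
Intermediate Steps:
x(p) = 4*p² (x(p) = (2*p)² = 4*p²)
-3215 - x(L) = -3215 - 4*(-77)² = -3215 - 4*5929 = -3215 - 1*23716 = -3215 - 23716 = -26931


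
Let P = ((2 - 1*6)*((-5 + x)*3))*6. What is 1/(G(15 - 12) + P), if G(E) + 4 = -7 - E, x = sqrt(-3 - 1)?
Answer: 173/70226 + 36*I/35113 ≈ 0.0024635 + 0.0010253*I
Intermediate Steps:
x = 2*I (x = sqrt(-4) = 2*I ≈ 2.0*I)
G(E) = -11 - E (G(E) = -4 + (-7 - E) = -11 - E)
P = 360 - 144*I (P = ((2 - 1*6)*((-5 + 2*I)*3))*6 = ((2 - 6)*(-15 + 6*I))*6 = -4*(-15 + 6*I)*6 = (60 - 24*I)*6 = 360 - 144*I ≈ 360.0 - 144.0*I)
1/(G(15 - 12) + P) = 1/((-11 - (15 - 12)) + (360 - 144*I)) = 1/((-11 - 1*3) + (360 - 144*I)) = 1/((-11 - 3) + (360 - 144*I)) = 1/(-14 + (360 - 144*I)) = 1/(346 - 144*I) = (346 + 144*I)/140452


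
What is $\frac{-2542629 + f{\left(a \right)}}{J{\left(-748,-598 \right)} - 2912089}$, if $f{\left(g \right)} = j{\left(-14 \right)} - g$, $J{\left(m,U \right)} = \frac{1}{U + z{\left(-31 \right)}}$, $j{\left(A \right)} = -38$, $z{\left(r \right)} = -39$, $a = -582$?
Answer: $\frac{1619308145}{1855000694} \approx 0.87294$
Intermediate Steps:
$J{\left(m,U \right)} = \frac{1}{-39 + U}$ ($J{\left(m,U \right)} = \frac{1}{U - 39} = \frac{1}{-39 + U}$)
$f{\left(g \right)} = -38 - g$
$\frac{-2542629 + f{\left(a \right)}}{J{\left(-748,-598 \right)} - 2912089} = \frac{-2542629 - -544}{\frac{1}{-39 - 598} - 2912089} = \frac{-2542629 + \left(-38 + 582\right)}{\frac{1}{-637} - 2912089} = \frac{-2542629 + 544}{- \frac{1}{637} - 2912089} = - \frac{2542085}{- \frac{1855000694}{637}} = \left(-2542085\right) \left(- \frac{637}{1855000694}\right) = \frac{1619308145}{1855000694}$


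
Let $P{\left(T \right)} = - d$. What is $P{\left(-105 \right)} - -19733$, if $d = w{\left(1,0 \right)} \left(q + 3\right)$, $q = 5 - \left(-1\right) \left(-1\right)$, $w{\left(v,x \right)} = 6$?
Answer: $19691$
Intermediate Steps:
$q = 4$ ($q = 5 - 1 = 4$)
$d = 42$ ($d = 6 \left(4 + 3\right) = 6 \cdot 7 = 42$)
$P{\left(T \right)} = -42$ ($P{\left(T \right)} = \left(-1\right) 42 = -42$)
$P{\left(-105 \right)} - -19733 = -42 - -19733 = -42 + 19733 = 19691$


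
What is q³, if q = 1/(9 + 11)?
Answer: 1/8000 ≈ 0.00012500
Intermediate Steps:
q = 1/20 ≈ 0.050000
q³ = (1/20)³ = 1/8000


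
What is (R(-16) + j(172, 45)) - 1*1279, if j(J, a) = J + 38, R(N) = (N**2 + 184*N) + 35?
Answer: -3722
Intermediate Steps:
R(N) = 35 + N**2 + 184*N
j(J, a) = 38 + J
(R(-16) + j(172, 45)) - 1*1279 = ((35 + (-16)**2 + 184*(-16)) + (38 + 172)) - 1*1279 = ((35 + 256 - 2944) + 210) - 1279 = (-2653 + 210) - 1279 = -2443 - 1279 = -3722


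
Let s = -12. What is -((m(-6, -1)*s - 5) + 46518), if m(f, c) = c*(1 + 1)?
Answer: -46537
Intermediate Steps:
m(f, c) = 2*c (m(f, c) = c*2 = 2*c)
-((m(-6, -1)*s - 5) + 46518) = -(((2*(-1))*(-12) - 5) + 46518) = -((-2*(-12) - 5) + 46518) = -((24 - 5) + 46518) = -(19 + 46518) = -1*46537 = -46537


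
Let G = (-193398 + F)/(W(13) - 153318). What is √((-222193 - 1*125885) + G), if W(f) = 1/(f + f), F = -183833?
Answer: 2*I*√1382758326787087735/3986267 ≈ 589.98*I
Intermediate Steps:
W(f) = 1/(2*f)
G = 9808006/3986267 (G = (-193398 - 183833)/((½)/13 - 153318) = -377231/((½)*(1/13) - 153318) = -377231/(1/26 - 153318) = -377231/(-3986267/26) = -377231*(-26/3986267) = 9808006/3986267 ≈ 2.4604)
√((-222193 - 1*125885) + G) = √((-222193 - 1*125885) + 9808006/3986267) = √((-222193 - 125885) + 9808006/3986267) = √(-348078 + 9808006/3986267) = √(-1387522036820/3986267) = 2*I*√1382758326787087735/3986267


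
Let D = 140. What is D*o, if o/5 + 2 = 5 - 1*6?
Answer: -2100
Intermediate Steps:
o = -15 (o = -10 + 5*(5 - 1*6) = -10 + 5*(5 - 6) = -10 + 5*(-1) = -10 - 5 = -15)
D*o = 140*(-15) = -2100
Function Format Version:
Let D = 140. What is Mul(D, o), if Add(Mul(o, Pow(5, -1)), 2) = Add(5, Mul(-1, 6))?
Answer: -2100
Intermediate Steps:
o = -15 (o = Add(-10, Mul(5, Add(5, Mul(-1, 6)))) = Add(-10, Mul(5, Add(5, -6))) = Add(-10, Mul(5, -1)) = Add(-10, -5) = -15)
Mul(D, o) = Mul(140, -15) = -2100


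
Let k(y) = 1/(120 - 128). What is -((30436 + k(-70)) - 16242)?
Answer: -113551/8 ≈ -14194.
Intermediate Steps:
k(y) = -⅛ (k(y) = 1/(-8) = -⅛)
-((30436 + k(-70)) - 16242) = -((30436 - ⅛) - 16242) = -(243487/8 - 16242) = -1*113551/8 = -113551/8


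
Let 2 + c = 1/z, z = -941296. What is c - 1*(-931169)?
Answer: 876503772431/941296 ≈ 9.3117e+5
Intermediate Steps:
c = -1882593/941296 (c = -2 + 1/(-941296) = -2 - 1/941296 = -1882593/941296 ≈ -2.0000)
c - 1*(-931169) = -1882593/941296 - 1*(-931169) = -1882593/941296 + 931169 = 876503772431/941296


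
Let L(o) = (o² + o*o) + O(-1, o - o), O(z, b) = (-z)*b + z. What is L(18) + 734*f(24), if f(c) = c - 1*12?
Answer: 9455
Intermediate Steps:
O(z, b) = z - b*z (O(z, b) = -b*z + z = z - b*z)
L(o) = -1 + 2*o² (L(o) = (o² + o*o) - (1 - (o - o)) = (o² + o²) - (1 - 1*0) = 2*o² - (1 + 0) = 2*o² - 1*1 = 2*o² - 1 = -1 + 2*o²)
f(c) = -12 + c (f(c) = c - 12 = -12 + c)
L(18) + 734*f(24) = (-1 + 2*18²) + 734*(-12 + 24) = (-1 + 2*324) + 734*12 = (-1 + 648) + 8808 = 647 + 8808 = 9455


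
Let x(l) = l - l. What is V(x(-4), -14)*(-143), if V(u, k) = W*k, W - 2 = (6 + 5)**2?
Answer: 246246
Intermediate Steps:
x(l) = 0
W = 123 (W = 2 + (6 + 5)**2 = 2 + 11**2 = 2 + 121 = 123)
V(u, k) = 123*k
V(x(-4), -14)*(-143) = (123*(-14))*(-143) = -1722*(-143) = 246246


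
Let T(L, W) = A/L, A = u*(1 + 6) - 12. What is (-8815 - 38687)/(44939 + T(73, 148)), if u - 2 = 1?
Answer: -1733823/1640278 ≈ -1.0570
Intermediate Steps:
u = 3 (u = 2 + 1 = 3)
A = 9 (A = 3*(1 + 6) - 12 = 3*7 - 12 = 21 - 12 = 9)
T(L, W) = 9/L
(-8815 - 38687)/(44939 + T(73, 148)) = (-8815 - 38687)/(44939 + 9/73) = -47502/(44939 + 9*(1/73)) = -47502/(44939 + 9/73) = -47502/3280556/73 = -47502*73/3280556 = -1733823/1640278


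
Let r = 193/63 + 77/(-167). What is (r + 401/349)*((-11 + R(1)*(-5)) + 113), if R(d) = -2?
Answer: 220392656/524547 ≈ 420.16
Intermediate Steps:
r = 27380/10521 (r = 193*(1/63) + 77*(-1/167) = 193/63 - 77/167 = 27380/10521 ≈ 2.6024)
(r + 401/349)*((-11 + R(1)*(-5)) + 113) = (27380/10521 + 401/349)*((-11 - 2*(-5)) + 113) = (27380/10521 + 401*(1/349))*((-11 + 10) + 113) = (27380/10521 + 401/349)*(-1 + 113) = (13774541/3671829)*112 = 220392656/524547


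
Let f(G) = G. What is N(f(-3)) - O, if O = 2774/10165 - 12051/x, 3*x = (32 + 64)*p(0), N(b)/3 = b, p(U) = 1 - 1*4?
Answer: -2307847/17120 ≈ -134.80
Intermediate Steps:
p(U) = -3 (p(U) = 1 - 4 = -3)
N(b) = 3*b
x = -96 (x = ((32 + 64)*(-3))/3 = (96*(-3))/3 = (⅓)*(-288) = -96)
O = 2153767/17120 (O = 2774/10165 - 12051/(-96) = 2774*(1/10165) - 12051*(-1/96) = 146/535 + 4017/32 = 2153767/17120 ≈ 125.80)
N(f(-3)) - O = 3*(-3) - 1*2153767/17120 = -9 - 2153767/17120 = -2307847/17120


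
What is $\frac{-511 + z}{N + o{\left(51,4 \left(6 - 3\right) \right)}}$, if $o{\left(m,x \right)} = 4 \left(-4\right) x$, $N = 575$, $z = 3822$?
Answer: $\frac{3311}{383} \approx 8.6449$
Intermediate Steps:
$o{\left(m,x \right)} = - 16 x$
$\frac{-511 + z}{N + o{\left(51,4 \left(6 - 3\right) \right)}} = \frac{-511 + 3822}{575 - 16 \cdot 4 \left(6 - 3\right)} = \frac{3311}{575 - 16 \cdot 4 \cdot 3} = \frac{3311}{575 - 192} = \frac{3311}{383}$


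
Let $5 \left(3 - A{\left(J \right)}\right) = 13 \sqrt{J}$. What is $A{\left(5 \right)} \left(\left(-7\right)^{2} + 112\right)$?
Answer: $483 - \frac{2093 \sqrt{5}}{5} \approx -453.02$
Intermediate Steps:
$A{\left(J \right)} = 3 - \frac{13 \sqrt{J}}{5}$
$A{\left(5 \right)} \left(\left(-7\right)^{2} + 112\right) = \left(3 - \frac{13 \sqrt{5}}{5}\right) \left(\left(-7\right)^{2} + 112\right) = \left(3 - \frac{13 \sqrt{5}}{5}\right) \left(49 + 112\right) = \left(3 - \frac{13 \sqrt{5}}{5}\right) 161 = 483 - \frac{2093 \sqrt{5}}{5}$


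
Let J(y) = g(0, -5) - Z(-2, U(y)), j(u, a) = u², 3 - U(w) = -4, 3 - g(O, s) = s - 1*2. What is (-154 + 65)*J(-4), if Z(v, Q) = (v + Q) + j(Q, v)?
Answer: 3916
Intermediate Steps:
g(O, s) = 5 - s (g(O, s) = 3 - (s - 1*2) = 3 - (s - 2) = 3 - (-2 + s) = 3 + (2 - s) = 5 - s)
U(w) = 7 (U(w) = 3 - 1*(-4) = 3 + 4 = 7)
Z(v, Q) = Q + v + Q² (Z(v, Q) = (v + Q) + Q² = (Q + v) + Q² = Q + v + Q²)
J(y) = -44 (J(y) = (5 - 1*(-5)) - (7 - 2 + 7²) = (5 + 5) - (7 - 2 + 49) = 10 - 1*54 = 10 - 54 = -44)
(-154 + 65)*J(-4) = (-154 + 65)*(-44) = -89*(-44) = 3916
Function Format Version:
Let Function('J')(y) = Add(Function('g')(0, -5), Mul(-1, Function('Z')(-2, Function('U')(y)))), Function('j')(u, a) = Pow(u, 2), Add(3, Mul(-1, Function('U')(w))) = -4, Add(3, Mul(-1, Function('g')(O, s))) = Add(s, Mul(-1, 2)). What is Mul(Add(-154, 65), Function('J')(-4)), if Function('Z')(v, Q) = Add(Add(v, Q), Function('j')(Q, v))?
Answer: 3916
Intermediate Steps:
Function('g')(O, s) = Add(5, Mul(-1, s)) (Function('g')(O, s) = Add(3, Mul(-1, Add(s, Mul(-1, 2)))) = Add(3, Mul(-1, Add(s, -2))) = Add(3, Mul(-1, Add(-2, s))) = Add(3, Add(2, Mul(-1, s))) = Add(5, Mul(-1, s)))
Function('U')(w) = 7 (Function('U')(w) = Add(3, Mul(-1, -4)) = Add(3, 4) = 7)
Function('Z')(v, Q) = Add(Q, v, Pow(Q, 2)) (Function('Z')(v, Q) = Add(Add(v, Q), Pow(Q, 2)) = Add(Add(Q, v), Pow(Q, 2)) = Add(Q, v, Pow(Q, 2)))
Function('J')(y) = -44 (Function('J')(y) = Add(Add(5, Mul(-1, -5)), Mul(-1, Add(7, -2, Pow(7, 2)))) = Add(Add(5, 5), Mul(-1, Add(7, -2, 49))) = Add(10, Mul(-1, 54)) = Add(10, -54) = -44)
Mul(Add(-154, 65), Function('J')(-4)) = Mul(Add(-154, 65), -44) = Mul(-89, -44) = 3916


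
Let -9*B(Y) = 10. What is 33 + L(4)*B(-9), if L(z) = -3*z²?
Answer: 259/3 ≈ 86.333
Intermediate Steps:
B(Y) = -10/9 (B(Y) = -⅑*10 = -10/9)
33 + L(4)*B(-9) = 33 - 3*4²*(-10/9) = 33 - 3*16*(-10/9) = 33 - 48*(-10/9) = 33 + 160/3 = 259/3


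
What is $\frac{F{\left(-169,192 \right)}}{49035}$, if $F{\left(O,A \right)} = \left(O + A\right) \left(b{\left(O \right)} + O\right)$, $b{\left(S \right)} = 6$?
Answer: $- \frac{3749}{49035} \approx -0.076456$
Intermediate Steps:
$F{\left(O,A \right)} = \left(6 + O\right) \left(A + O\right)$ ($F{\left(O,A \right)} = \left(O + A\right) \left(6 + O\right) = \left(A + O\right) \left(6 + O\right) = \left(6 + O\right) \left(A + O\right)$)
$\frac{F{\left(-169,192 \right)}}{49035} = \frac{\left(-169\right)^{2} + 6 \cdot 192 + 6 \left(-169\right) + 192 \left(-169\right)}{49035} = \left(28561 + 1152 - 1014 - 32448\right) \frac{1}{49035} = \left(-3749\right) \frac{1}{49035} = - \frac{3749}{49035}$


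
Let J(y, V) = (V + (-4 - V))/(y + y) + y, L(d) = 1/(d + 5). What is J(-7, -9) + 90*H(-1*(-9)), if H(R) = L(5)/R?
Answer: -40/7 ≈ -5.7143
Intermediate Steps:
L(d) = 1/(5 + d)
J(y, V) = y - 2/y (J(y, V) = -4*1/(2*y) + y = -2/y + y = y - 2/y)
H(R) = 1/(10*R) (H(R) = 1/((5 + 5)*R) = 1/(10*R))
J(-7, -9) + 90*H(-1*(-9)) = (-7 - 2/(-7)) + 90*(1/(10*((-1*(-9))))) = (-7 - 2*(-⅐)) + 90*((⅒)/9) = (-7 + 2/7) + 90*((⅒)*(⅑)) = -47/7 + 90*(1/90) = -47/7 + 1 = -40/7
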